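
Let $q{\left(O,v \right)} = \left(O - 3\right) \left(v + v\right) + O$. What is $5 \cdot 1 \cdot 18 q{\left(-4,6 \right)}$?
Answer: $-7920$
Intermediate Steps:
$q{\left(O,v \right)} = O + 2 v \left(-3 + O\right)$ ($q{\left(O,v \right)} = \left(-3 + O\right) 2 v + O = 2 v \left(-3 + O\right) + O = O + 2 v \left(-3 + O\right)$)
$5 \cdot 1 \cdot 18 q{\left(-4,6 \right)} = 5 \cdot 1 \cdot 18 \left(-4 - 36 + 2 \left(-4\right) 6\right) = 5 \cdot 18 \left(-4 - 36 - 48\right) = 90 \left(-88\right) = -7920$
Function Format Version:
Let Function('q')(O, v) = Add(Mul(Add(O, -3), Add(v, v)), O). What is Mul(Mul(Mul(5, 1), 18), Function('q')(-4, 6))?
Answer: -7920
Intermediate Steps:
Function('q')(O, v) = Add(O, Mul(2, v, Add(-3, O))) (Function('q')(O, v) = Add(Mul(Add(-3, O), Mul(2, v)), O) = Add(Mul(2, v, Add(-3, O)), O) = Add(O, Mul(2, v, Add(-3, O))))
Mul(Mul(Mul(5, 1), 18), Function('q')(-4, 6)) = Mul(Mul(Mul(5, 1), 18), Add(-4, Mul(-6, 6), Mul(2, -4, 6))) = Mul(Mul(5, 18), Add(-4, -36, -48)) = Mul(90, -88) = -7920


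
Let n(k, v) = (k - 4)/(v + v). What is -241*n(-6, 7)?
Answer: 1205/7 ≈ 172.14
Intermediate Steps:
n(k, v) = (-4 + k)/(2*v) (n(k, v) = (-4 + k)/((2*v)) = (-4 + k)*(1/(2*v)) = (-4 + k)/(2*v))
-241*n(-6, 7) = -241*(-4 - 6)/(2*7) = -241*(-10)/(2*7) = -241*(-5/7) = 1205/7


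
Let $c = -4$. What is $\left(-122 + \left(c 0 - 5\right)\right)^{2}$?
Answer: $16129$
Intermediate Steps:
$\left(-122 + \left(c 0 - 5\right)\right)^{2} = \left(-122 - 5\right)^{2} = \left(-127\right)^{2} = 16129$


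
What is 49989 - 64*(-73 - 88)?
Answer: 60293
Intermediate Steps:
49989 - 64*(-73 - 88) = 49989 - 64*(-161) = 49989 - 1*(-10304) = 49989 + 10304 = 60293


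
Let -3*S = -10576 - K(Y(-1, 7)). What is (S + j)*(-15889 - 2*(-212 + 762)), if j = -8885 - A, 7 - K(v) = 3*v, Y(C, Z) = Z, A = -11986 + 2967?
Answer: -62089132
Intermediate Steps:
A = -9019
K(v) = 7 - 3*v
j = 134 (j = -8885 - 1*(-9019) = -8885 + 9019 = 134)
S = 10562/3 (S = -(-10576 - (7 - 3*7))/3 = -(-10576 - (7 - 21))/3 = -(-10576 - 1*(-14))/3 = -(-10576 + 14)/3 = -⅓*(-10562) = 10562/3 ≈ 3520.7)
(S + j)*(-15889 - 2*(-212 + 762)) = (10562/3 + 134)*(-15889 - 2*(-212 + 762)) = 10964*(-15889 - 2*550)/3 = 10964*(-15889 - 1100)/3 = (10964/3)*(-16989) = -62089132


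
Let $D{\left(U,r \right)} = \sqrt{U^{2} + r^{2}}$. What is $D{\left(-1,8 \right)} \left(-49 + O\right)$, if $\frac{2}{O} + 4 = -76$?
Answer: $- \frac{1961 \sqrt{65}}{40} \approx -395.25$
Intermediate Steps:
$O = - \frac{1}{40}$ ($O = \frac{2}{-4 - 76} = \frac{2}{-80} = 2 \left(- \frac{1}{80}\right) = - \frac{1}{40} \approx -0.025$)
$D{\left(-1,8 \right)} \left(-49 + O\right) = \sqrt{\left(-1\right)^{2} + 8^{2}} \left(-49 - \frac{1}{40}\right) = \sqrt{1 + 64} \left(- \frac{1961}{40}\right) = \sqrt{65} \left(- \frac{1961}{40}\right) = - \frac{1961 \sqrt{65}}{40}$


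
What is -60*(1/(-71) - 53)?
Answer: 225840/71 ≈ 3180.8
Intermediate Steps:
-60*(1/(-71) - 53) = -60*(-1/71 - 53) = -60*(-3764/71) = 225840/71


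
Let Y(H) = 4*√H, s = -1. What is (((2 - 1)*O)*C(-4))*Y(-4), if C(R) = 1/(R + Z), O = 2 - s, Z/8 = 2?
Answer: 2*I ≈ 2.0*I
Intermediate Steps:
Z = 16 (Z = 8*2 = 16)
O = 3 (O = 2 - 1*(-1) = 2 + 1 = 3)
C(R) = 1/(16 + R) (C(R) = 1/(R + 16) = 1/(16 + R))
(((2 - 1)*O)*C(-4))*Y(-4) = (((2 - 1)*3)/(16 - 4))*(4*√(-4)) = ((1*3)/12)*(4*(2*I)) = (3*(1/12))*(8*I) = (8*I)/4 = 2*I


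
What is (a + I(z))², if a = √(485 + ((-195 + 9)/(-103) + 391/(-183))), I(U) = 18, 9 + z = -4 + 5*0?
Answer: (339282 + √172195604970)²/355284801 ≈ 1601.2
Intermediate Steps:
z = -13 (z = -9 + (-4 + 5*0) = -9 + (-4 + 0) = -9 - 4 = -13)
a = √172195604970/18849 (a = √(485 + (-186*(-1/103) + 391*(-1/183))) = √(485 + (186/103 - 391/183)) = √(485 - 6235/18849) = √(9135530/18849) = √172195604970/18849 ≈ 22.015)
(a + I(z))² = (√172195604970/18849 + 18)² = (18 + √172195604970/18849)²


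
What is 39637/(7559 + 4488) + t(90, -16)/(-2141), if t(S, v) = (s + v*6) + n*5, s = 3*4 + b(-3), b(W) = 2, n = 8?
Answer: 85368791/25792627 ≈ 3.3098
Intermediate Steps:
s = 14 (s = 3*4 + 2 = 12 + 2 = 14)
t(S, v) = 54 + 6*v (t(S, v) = (14 + v*6) + 8*5 = (14 + 6*v) + 40 = 54 + 6*v)
39637/(7559 + 4488) + t(90, -16)/(-2141) = 39637/(7559 + 4488) + (54 + 6*(-16))/(-2141) = 39637/12047 + (54 - 96)*(-1/2141) = 39637*(1/12047) - 42*(-1/2141) = 39637/12047 + 42/2141 = 85368791/25792627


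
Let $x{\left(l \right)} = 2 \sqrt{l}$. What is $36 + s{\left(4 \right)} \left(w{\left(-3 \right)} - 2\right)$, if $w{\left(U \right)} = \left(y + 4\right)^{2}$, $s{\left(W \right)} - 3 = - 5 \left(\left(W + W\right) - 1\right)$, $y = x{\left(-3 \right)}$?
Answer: $-28 - 512 i \sqrt{3} \approx -28.0 - 886.81 i$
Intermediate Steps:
$y = 2 i \sqrt{3}$ ($y = 2 \sqrt{-3} = 2 i \sqrt{3} \approx 3.4641 i$)
$s{\left(W \right)} = 8 - 10 W$ ($s{\left(W \right)} = 3 - 5 \left(\left(W + W\right) - 1\right) = 3 - 5 \left(2 W - 1\right) = 3 - 5 \left(-1 + 2 W\right) = 3 - \left(-5 + 10 W\right) = 8 - 10 W$)
$w{\left(U \right)} = \left(4 + 2 i \sqrt{3}\right)^{2}$ ($w{\left(U \right)} = \left(2 i \sqrt{3} + 4\right)^{2} = \left(4 + 2 i \sqrt{3}\right)^{2}$)
$36 + s{\left(4 \right)} \left(w{\left(-3 \right)} - 2\right) = 36 + \left(8 - 40\right) \left(\left(4 + 16 i \sqrt{3}\right) - 2\right) = 36 + \left(8 - 40\right) \left(2 + 16 i \sqrt{3}\right) = 36 - 32 \left(2 + 16 i \sqrt{3}\right) = 36 - \left(64 + 512 i \sqrt{3}\right) = -28 - 512 i \sqrt{3}$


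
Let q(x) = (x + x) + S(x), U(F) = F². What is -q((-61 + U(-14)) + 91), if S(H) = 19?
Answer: -471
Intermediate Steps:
q(x) = 19 + 2*x (q(x) = (x + x) + 19 = 2*x + 19 = 19 + 2*x)
-q((-61 + U(-14)) + 91) = -(19 + 2*((-61 + (-14)²) + 91)) = -(19 + 2*((-61 + 196) + 91)) = -(19 + 2*(135 + 91)) = -(19 + 2*226) = -(19 + 452) = -1*471 = -471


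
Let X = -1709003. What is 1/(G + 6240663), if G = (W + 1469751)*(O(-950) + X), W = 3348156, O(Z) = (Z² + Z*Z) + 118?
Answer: 1/463079371968 ≈ 2.1595e-12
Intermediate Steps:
O(Z) = 118 + 2*Z² (O(Z) = (Z² + Z²) + 118 = 2*Z² + 118 = 118 + 2*Z²)
G = 463073131305 (G = (3348156 + 1469751)*((118 + 2*(-950)²) - 1709003) = 4817907*((118 + 2*902500) - 1709003) = 4817907*((118 + 1805000) - 1709003) = 4817907*(1805118 - 1709003) = 4817907*96115 = 463073131305)
1/(G + 6240663) = 1/(463073131305 + 6240663) = 1/463079371968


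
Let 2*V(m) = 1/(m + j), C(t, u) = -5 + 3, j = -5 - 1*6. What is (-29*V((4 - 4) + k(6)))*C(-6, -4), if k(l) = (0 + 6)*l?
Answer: 29/25 ≈ 1.1600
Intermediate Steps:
k(l) = 6*l
j = -11 (j = -5 - 6 = -11)
C(t, u) = -2
V(m) = 1/(2*(-11 + m)) (V(m) = 1/(2*(m - 11)) = 1/(2*(-11 + m)))
(-29*V((4 - 4) + k(6)))*C(-6, -4) = -29/(2*(-11 + ((4 - 4) + 6*6)))*(-2) = -29/(2*(-11 + (0 + 36)))*(-2) = -29/(2*(-11 + 36))*(-2) = -29/(2*25)*(-2) = -29*1/50*(-2) = -29/50*(-2) = 29/25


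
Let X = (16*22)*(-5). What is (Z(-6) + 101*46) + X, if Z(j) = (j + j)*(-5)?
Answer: 2946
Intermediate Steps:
Z(j) = -10*j (Z(j) = (2*j)*(-5) = -10*j)
X = -1760 (X = 352*(-5) = -1760)
(Z(-6) + 101*46) + X = (-10*(-6) + 101*46) - 1760 = (60 + 4646) - 1760 = 4706 - 1760 = 2946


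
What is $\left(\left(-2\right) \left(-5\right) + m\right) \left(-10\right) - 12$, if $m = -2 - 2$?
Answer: $-72$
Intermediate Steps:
$m = -4$ ($m = -2 - 2 = -4$)
$\left(\left(-2\right) \left(-5\right) + m\right) \left(-10\right) - 12 = \left(\left(-2\right) \left(-5\right) - 4\right) \left(-10\right) - 12 = \left(10 - 4\right) \left(-10\right) - 12 = 6 \left(-10\right) - 12 = -60 - 12 = -72$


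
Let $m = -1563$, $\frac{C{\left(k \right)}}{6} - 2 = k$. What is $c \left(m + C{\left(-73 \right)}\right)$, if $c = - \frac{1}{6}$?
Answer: $\frac{663}{2} \approx 331.5$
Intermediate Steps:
$C{\left(k \right)} = 12 + 6 k$
$c = - \frac{1}{6}$ ($c = \left(-1\right) \frac{1}{6} = - \frac{1}{6} \approx -0.16667$)
$c \left(m + C{\left(-73 \right)}\right) = - \frac{-1563 + \left(12 + 6 \left(-73\right)\right)}{6} = - \frac{-1563 + \left(12 - 438\right)}{6} = - \frac{-1563 - 426}{6} = \left(- \frac{1}{6}\right) \left(-1989\right) = \frac{663}{2}$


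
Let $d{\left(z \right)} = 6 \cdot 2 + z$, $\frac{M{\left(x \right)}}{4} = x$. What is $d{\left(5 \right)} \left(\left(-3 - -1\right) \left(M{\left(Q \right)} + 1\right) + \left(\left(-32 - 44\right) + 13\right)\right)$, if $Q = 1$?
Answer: $-1241$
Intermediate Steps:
$M{\left(x \right)} = 4 x$
$d{\left(z \right)} = 12 + z$
$d{\left(5 \right)} \left(\left(-3 - -1\right) \left(M{\left(Q \right)} + 1\right) + \left(\left(-32 - 44\right) + 13\right)\right) = \left(12 + 5\right) \left(\left(-3 - -1\right) \left(4 \cdot 1 + 1\right) + \left(\left(-32 - 44\right) + 13\right)\right) = 17 \left(\left(-3 + 1\right) \left(4 + 1\right) + \left(-76 + 13\right)\right) = 17 \left(\left(-2\right) 5 - 63\right) = 17 \left(-10 - 63\right) = 17 \left(-73\right) = -1241$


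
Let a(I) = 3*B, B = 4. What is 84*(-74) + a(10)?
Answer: -6204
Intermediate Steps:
a(I) = 12 (a(I) = 3*4 = 12)
84*(-74) + a(10) = 84*(-74) + 12 = -6216 + 12 = -6204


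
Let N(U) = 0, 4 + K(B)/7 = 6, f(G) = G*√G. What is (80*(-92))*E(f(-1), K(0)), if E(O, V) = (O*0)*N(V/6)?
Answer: 0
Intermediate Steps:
f(G) = G^(3/2)
K(B) = 14 (K(B) = -28 + 7*6 = -28 + 42 = 14)
E(O, V) = 0 (E(O, V) = (O*0)*0 = 0*0 = 0)
(80*(-92))*E(f(-1), K(0)) = (80*(-92))*0 = -7360*0 = 0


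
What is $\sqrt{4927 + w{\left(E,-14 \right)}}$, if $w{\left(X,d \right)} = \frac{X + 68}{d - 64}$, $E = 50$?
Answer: $\frac{\sqrt{7491666}}{39} \approx 70.182$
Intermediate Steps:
$w{\left(X,d \right)} = \frac{68 + X}{-64 + d}$
$\sqrt{4927 + w{\left(E,-14 \right)}} = \sqrt{4927 + \frac{68 + 50}{-64 - 14}} = \sqrt{4927 + \frac{1}{-78} \cdot 118} = \sqrt{4927 - \frac{59}{39}} = \sqrt{\frac{192094}{39}} = \frac{\sqrt{7491666}}{39}$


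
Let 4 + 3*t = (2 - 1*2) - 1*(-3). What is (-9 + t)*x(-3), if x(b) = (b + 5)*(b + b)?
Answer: 112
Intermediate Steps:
x(b) = 2*b*(5 + b) (x(b) = (5 + b)*(2*b) = 2*b*(5 + b))
t = -1/3 (t = -4/3 + ((2 - 1*2) - 1*(-3))/3 = -4/3 + ((2 - 2) + 3)/3 = -4/3 + (0 + 3)/3 = -4/3 + (1/3)*3 = -4/3 + 1 = -1/3 ≈ -0.33333)
(-9 + t)*x(-3) = (-9 - 1/3)*(2*(-3)*(5 - 3)) = -56*(-3)*2/3 = -28/3*(-12) = 112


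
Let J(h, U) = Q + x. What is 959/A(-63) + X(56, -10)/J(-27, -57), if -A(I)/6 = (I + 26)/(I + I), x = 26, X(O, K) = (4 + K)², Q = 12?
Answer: -381975/703 ≈ -543.35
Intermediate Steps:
A(I) = -3*(26 + I)/I (A(I) = -6*(I + 26)/(I + I) = -6*(26 + I)/(2*I) = -6*(26 + I)*1/(2*I) = -3*(26 + I)/I)
J(h, U) = 38 (J(h, U) = 12 + 26 = 38)
959/A(-63) + X(56, -10)/J(-27, -57) = 959/(-3 - 78/(-63)) + (4 - 10)²/38 = 959/(-3 - 78*(-1/63)) + (-6)²*(1/38) = 959/(-3 + 26/21) + 36*(1/38) = 959/(-37/21) + 18/19 = 959*(-21/37) + 18/19 = -20139/37 + 18/19 = -381975/703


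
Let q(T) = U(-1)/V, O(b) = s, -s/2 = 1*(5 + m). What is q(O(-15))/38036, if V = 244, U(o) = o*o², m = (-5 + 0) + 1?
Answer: -1/9280784 ≈ -1.0775e-7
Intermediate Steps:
m = -4 (m = -5 + 1 = -4)
s = -2 (s = -2*(5 - 4) = -2 ≈ -2.0000)
U(o) = o³
O(b) = -2
q(T) = -1/244 (q(T) = (-1)³/244 = -1*1/244 = -1/244)
q(O(-15))/38036 = -1/244/38036 = -1/244*1/38036 = -1/9280784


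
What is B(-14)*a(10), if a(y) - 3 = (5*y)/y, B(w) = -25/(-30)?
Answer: 20/3 ≈ 6.6667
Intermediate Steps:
B(w) = ⅚ (B(w) = -25*(-1/30) = ⅚)
a(y) = 8 (a(y) = 3 + (5*y)/y = 3 + 5 = 8)
B(-14)*a(10) = (⅚)*8 = 20/3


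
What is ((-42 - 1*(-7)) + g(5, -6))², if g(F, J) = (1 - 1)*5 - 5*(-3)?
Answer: 400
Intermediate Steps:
g(F, J) = 15 (g(F, J) = 0*5 + 15 = 0 + 15 = 15)
((-42 - 1*(-7)) + g(5, -6))² = ((-42 - 1*(-7)) + 15)² = ((-42 + 7) + 15)² = (-35 + 15)² = (-20)² = 400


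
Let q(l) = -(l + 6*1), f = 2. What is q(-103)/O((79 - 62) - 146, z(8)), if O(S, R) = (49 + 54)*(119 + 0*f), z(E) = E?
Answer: 97/12257 ≈ 0.0079138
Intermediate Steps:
O(S, R) = 12257 (O(S, R) = (49 + 54)*(119 + 0*2) = 103*(119 + 0) = 103*119 = 12257)
q(l) = -6 - l (q(l) = -(l + 6) = -(6 + l) = -6 - l)
q(-103)/O((79 - 62) - 146, z(8)) = (-6 - 1*(-103))/12257 = (-6 + 103)*(1/12257) = 97*(1/12257) = 97/12257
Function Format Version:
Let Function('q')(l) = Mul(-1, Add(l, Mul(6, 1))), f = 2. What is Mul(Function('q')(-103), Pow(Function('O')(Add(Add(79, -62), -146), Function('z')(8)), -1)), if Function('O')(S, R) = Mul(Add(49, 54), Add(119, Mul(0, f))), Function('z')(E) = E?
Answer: Rational(97, 12257) ≈ 0.0079138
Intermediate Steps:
Function('O')(S, R) = 12257 (Function('O')(S, R) = Mul(Add(49, 54), Add(119, Mul(0, 2))) = Mul(103, Add(119, 0)) = Mul(103, 119) = 12257)
Function('q')(l) = Add(-6, Mul(-1, l)) (Function('q')(l) = Mul(-1, Add(l, 6)) = Mul(-1, Add(6, l)) = Add(-6, Mul(-1, l)))
Mul(Function('q')(-103), Pow(Function('O')(Add(Add(79, -62), -146), Function('z')(8)), -1)) = Mul(Add(-6, Mul(-1, -103)), Pow(12257, -1)) = Mul(Add(-6, 103), Rational(1, 12257)) = Mul(97, Rational(1, 12257)) = Rational(97, 12257)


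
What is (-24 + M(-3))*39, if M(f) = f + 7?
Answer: -780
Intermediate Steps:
M(f) = 7 + f
(-24 + M(-3))*39 = (-24 + (7 - 3))*39 = (-24 + 4)*39 = -20*39 = -780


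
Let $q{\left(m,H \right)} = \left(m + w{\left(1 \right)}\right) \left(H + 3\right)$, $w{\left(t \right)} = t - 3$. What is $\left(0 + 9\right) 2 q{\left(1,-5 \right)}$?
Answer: $36$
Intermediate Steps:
$w{\left(t \right)} = -3 + t$
$q{\left(m,H \right)} = \left(-2 + m\right) \left(3 + H\right)$ ($q{\left(m,H \right)} = \left(m + \left(-3 + 1\right)\right) \left(H + 3\right) = \left(m - 2\right) \left(3 + H\right) = \left(-2 + m\right) \left(3 + H\right)$)
$\left(0 + 9\right) 2 q{\left(1,-5 \right)} = \left(0 + 9\right) 2 \left(-6 - -10 + 3 \cdot 1 - 5\right) = 9 \cdot 2 \left(-6 + 10 + 3 - 5\right) = 18 \cdot 2 = 36$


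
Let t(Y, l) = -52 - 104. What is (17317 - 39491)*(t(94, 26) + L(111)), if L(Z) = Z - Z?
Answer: 3459144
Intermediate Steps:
t(Y, l) = -156
L(Z) = 0
(17317 - 39491)*(t(94, 26) + L(111)) = (17317 - 39491)*(-156 + 0) = -22174*(-156) = 3459144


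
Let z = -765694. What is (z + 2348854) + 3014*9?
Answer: 1610286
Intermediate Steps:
(z + 2348854) + 3014*9 = (-765694 + 2348854) + 3014*9 = 1583160 + 27126 = 1610286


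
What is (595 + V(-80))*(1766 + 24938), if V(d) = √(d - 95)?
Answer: 15888880 + 133520*I*√7 ≈ 1.5889e+7 + 3.5326e+5*I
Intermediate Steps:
V(d) = √(-95 + d)
(595 + V(-80))*(1766 + 24938) = (595 + √(-95 - 80))*(1766 + 24938) = (595 + √(-175))*26704 = (595 + 5*I*√7)*26704 = 15888880 + 133520*I*√7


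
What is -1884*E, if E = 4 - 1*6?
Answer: 3768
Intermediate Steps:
E = -2 (E = 4 - 6 = -2)
-1884*E = -1884*(-2) = 3768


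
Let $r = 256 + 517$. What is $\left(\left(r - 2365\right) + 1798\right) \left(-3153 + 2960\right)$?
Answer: $-39758$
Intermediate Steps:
$r = 773$
$\left(\left(r - 2365\right) + 1798\right) \left(-3153 + 2960\right) = \left(\left(773 - 2365\right) + 1798\right) \left(-3153 + 2960\right) = \left(\left(773 - 2365\right) + 1798\right) \left(-193\right) = \left(-1592 + 1798\right) \left(-193\right) = 206 \left(-193\right) = -39758$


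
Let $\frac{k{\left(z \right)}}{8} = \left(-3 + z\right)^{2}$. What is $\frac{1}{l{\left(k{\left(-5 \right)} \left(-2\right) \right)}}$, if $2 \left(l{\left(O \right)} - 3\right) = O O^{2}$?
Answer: $- \frac{1}{536870909} \approx -1.8626 \cdot 10^{-9}$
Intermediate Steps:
$k{\left(z \right)} = 8 \left(-3 + z\right)^{2}$
$l{\left(O \right)} = 3 + \frac{O^{3}}{2}$ ($l{\left(O \right)} = 3 + \frac{O O^{2}}{2} = 3 + \frac{O^{3}}{2}$)
$\frac{1}{l{\left(k{\left(-5 \right)} \left(-2\right) \right)}} = \frac{1}{3 + \frac{\left(8 \left(-3 - 5\right)^{2} \left(-2\right)\right)^{3}}{2}} = \frac{1}{3 + \frac{\left(8 \left(-8\right)^{2} \left(-2\right)\right)^{3}}{2}} = \frac{1}{3 + \frac{\left(8 \cdot 64 \left(-2\right)\right)^{3}}{2}} = \frac{1}{3 + \frac{\left(512 \left(-2\right)\right)^{3}}{2}} = \frac{1}{3 + \frac{\left(-1024\right)^{3}}{2}} = \frac{1}{3 + \frac{1}{2} \left(-1073741824\right)} = \frac{1}{3 - 536870912} = \frac{1}{-536870909} = - \frac{1}{536870909}$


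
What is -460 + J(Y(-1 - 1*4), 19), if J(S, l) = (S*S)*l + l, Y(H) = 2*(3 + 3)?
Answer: 2295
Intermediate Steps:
Y(H) = 12 (Y(H) = 2*6 = 12)
J(S, l) = l + l*S² (J(S, l) = S²*l + l = l*S² + l = l + l*S²)
-460 + J(Y(-1 - 1*4), 19) = -460 + 19*(1 + 12²) = -460 + 19*(1 + 144) = -460 + 19*145 = -460 + 2755 = 2295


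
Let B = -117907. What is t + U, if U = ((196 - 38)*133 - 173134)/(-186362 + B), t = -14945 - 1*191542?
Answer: -62827440883/304269 ≈ -2.0649e+5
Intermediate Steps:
t = -206487 (t = -14945 - 191542 = -206487)
U = 152120/304269 (U = ((196 - 38)*133 - 173134)/(-186362 - 117907) = (158*133 - 173134)/(-304269) = (21014 - 173134)*(-1/304269) = -152120*(-1/304269) = 152120/304269 ≈ 0.49995)
t + U = -206487 + 152120/304269 = -62827440883/304269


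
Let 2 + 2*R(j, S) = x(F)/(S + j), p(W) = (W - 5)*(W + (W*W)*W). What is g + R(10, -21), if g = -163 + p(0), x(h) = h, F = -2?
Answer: -1803/11 ≈ -163.91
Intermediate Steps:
p(W) = (-5 + W)*(W + W³) (p(W) = (-5 + W)*(W + W²*W) = (-5 + W)*(W + W³))
R(j, S) = -1 - 1/(S + j) (R(j, S) = -1 + (-2/(S + j))/2 = -1 - 1/(S + j))
g = -163 (g = -163 + 0*(-5 + 0 + 0³ - 5*0²) = -163 + 0*(-5 + 0 + 0 - 5*0) = -163 + 0*(-5 + 0 + 0 + 0) = -163 + 0*(-5) = -163 + 0 = -163)
g + R(10, -21) = -163 + (-1 - 1*(-21) - 1*10)/(-21 + 10) = -163 + (-1 + 21 - 10)/(-11) = -163 - 1/11*10 = -163 - 10/11 = -1803/11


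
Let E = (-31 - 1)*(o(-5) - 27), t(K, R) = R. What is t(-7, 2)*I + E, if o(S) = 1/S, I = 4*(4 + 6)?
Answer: 4752/5 ≈ 950.40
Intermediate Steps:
I = 40 (I = 4*10 = 40)
E = 4352/5 (E = (-31 - 1)*(1/(-5) - 27) = -32*(-⅕ - 27) = -32*(-136/5) = 4352/5 ≈ 870.40)
t(-7, 2)*I + E = 2*40 + 4352/5 = 80 + 4352/5 = 4752/5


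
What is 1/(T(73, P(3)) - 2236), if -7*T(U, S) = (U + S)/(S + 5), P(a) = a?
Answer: -14/31323 ≈ -0.00044696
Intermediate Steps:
T(U, S) = -(S + U)/(7*(5 + S)) (T(U, S) = -(U + S)/(7*(S + 5)) = -(S + U)/(7*(5 + S)))
1/(T(73, P(3)) - 2236) = 1/((-1*3 - 1*73)/(7*(5 + 3)) - 2236) = 1/((1/7)*(-3 - 73)/8 - 2236) = 1/((1/7)*(1/8)*(-76) - 2236) = 1/(-19/14 - 2236) = 1/(-31323/14) = -14/31323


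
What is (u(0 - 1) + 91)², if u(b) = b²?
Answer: 8464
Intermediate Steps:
(u(0 - 1) + 91)² = ((0 - 1)² + 91)² = ((-1)² + 91)² = (1 + 91)² = 92² = 8464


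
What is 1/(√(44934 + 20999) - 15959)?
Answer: -15959/254623748 - √65933/254623748 ≈ -6.3685e-5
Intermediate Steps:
1/(√(44934 + 20999) - 15959) = 1/(√65933 - 15959) = 1/(-15959 + √65933)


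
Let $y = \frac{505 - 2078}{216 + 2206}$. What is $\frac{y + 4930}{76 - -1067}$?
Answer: $\frac{1326543}{307594} \approx 4.3126$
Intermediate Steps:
$y = - \frac{1573}{2422} \approx -0.64946$
$\frac{y + 4930}{76 - -1067} = \frac{- \frac{1573}{2422} + 4930}{76 - -1067} = \frac{11938887}{2422 \left(76 + \left(-738 + 1805\right)\right)} = \frac{11938887}{2422 \left(76 + 1067\right)} = \frac{11938887}{2422 \cdot 1143} = \frac{11938887}{2422} \cdot \frac{1}{1143} = \frac{1326543}{307594}$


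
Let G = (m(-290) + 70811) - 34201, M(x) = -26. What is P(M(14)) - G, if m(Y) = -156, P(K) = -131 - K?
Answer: -36559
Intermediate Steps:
G = 36454 (G = (-156 + 70811) - 34201 = 70655 - 34201 = 36454)
P(M(14)) - G = (-131 - 1*(-26)) - 1*36454 = (-131 + 26) - 36454 = -105 - 36454 = -36559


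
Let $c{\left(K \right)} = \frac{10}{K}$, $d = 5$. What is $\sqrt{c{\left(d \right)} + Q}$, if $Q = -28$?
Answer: $i \sqrt{26} \approx 5.099 i$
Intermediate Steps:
$\sqrt{c{\left(d \right)} + Q} = \sqrt{\frac{10}{5} - 28} = \sqrt{10 \cdot \frac{1}{5} - 28} = \sqrt{2 - 28} = \sqrt{-26} = i \sqrt{26}$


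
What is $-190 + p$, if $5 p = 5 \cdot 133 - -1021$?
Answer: $\frac{736}{5} \approx 147.2$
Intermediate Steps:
$p = \frac{1686}{5}$ ($p = \frac{5 \cdot 133 - -1021}{5} = \frac{665 + 1021}{5} = \frac{1}{5} \cdot 1686 = \frac{1686}{5} \approx 337.2$)
$-190 + p = -190 + \frac{1686}{5} = \frac{736}{5}$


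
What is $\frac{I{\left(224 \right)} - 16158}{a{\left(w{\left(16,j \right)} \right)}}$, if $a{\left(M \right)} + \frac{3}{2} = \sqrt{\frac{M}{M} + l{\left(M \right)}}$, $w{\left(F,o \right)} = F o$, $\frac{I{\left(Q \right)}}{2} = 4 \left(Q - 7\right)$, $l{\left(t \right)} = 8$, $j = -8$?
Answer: $- \frac{28844}{3} \approx -9614.7$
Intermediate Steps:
$I{\left(Q \right)} = -56 + 8 Q$ ($I{\left(Q \right)} = 2 \cdot 4 \left(Q - 7\right) = 2 \cdot 4 \left(-7 + Q\right) = 2 \left(-28 + 4 Q\right) = -56 + 8 Q$)
$a{\left(M \right)} = \frac{3}{2}$ ($a{\left(M \right)} = - \frac{3}{2} + \sqrt{\frac{M}{M} + 8} = - \frac{3}{2} + \sqrt{1 + 8} = - \frac{3}{2} + \sqrt{9} = - \frac{3}{2} + 3 = \frac{3}{2}$)
$\frac{I{\left(224 \right)} - 16158}{a{\left(w{\left(16,j \right)} \right)}} = \frac{\left(-56 + 8 \cdot 224\right) - 16158}{\frac{3}{2}} = \left(\left(-56 + 1792\right) - 16158\right) \frac{2}{3} = \left(1736 - 16158\right) \frac{2}{3} = \left(-14422\right) \frac{2}{3} = - \frac{28844}{3}$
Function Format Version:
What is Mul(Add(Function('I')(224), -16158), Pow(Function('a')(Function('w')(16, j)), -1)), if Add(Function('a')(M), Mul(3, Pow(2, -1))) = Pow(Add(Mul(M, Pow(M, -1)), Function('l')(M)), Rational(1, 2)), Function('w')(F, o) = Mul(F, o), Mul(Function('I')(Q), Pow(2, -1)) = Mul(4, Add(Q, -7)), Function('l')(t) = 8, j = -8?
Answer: Rational(-28844, 3) ≈ -9614.7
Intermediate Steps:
Function('I')(Q) = Add(-56, Mul(8, Q)) (Function('I')(Q) = Mul(2, Mul(4, Add(Q, -7))) = Mul(2, Mul(4, Add(-7, Q))) = Mul(2, Add(-28, Mul(4, Q))) = Add(-56, Mul(8, Q)))
Function('a')(M) = Rational(3, 2) (Function('a')(M) = Add(Rational(-3, 2), Pow(Add(Mul(M, Pow(M, -1)), 8), Rational(1, 2))) = Add(Rational(-3, 2), Pow(Add(1, 8), Rational(1, 2))) = Add(Rational(-3, 2), Pow(9, Rational(1, 2))) = Add(Rational(-3, 2), 3) = Rational(3, 2))
Mul(Add(Function('I')(224), -16158), Pow(Function('a')(Function('w')(16, j)), -1)) = Mul(Add(Add(-56, Mul(8, 224)), -16158), Pow(Rational(3, 2), -1)) = Mul(Add(Add(-56, 1792), -16158), Rational(2, 3)) = Mul(Add(1736, -16158), Rational(2, 3)) = Mul(-14422, Rational(2, 3)) = Rational(-28844, 3)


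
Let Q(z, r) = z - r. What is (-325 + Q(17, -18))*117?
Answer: -33930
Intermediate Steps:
(-325 + Q(17, -18))*117 = (-325 + (17 - 1*(-18)))*117 = (-325 + (17 + 18))*117 = (-325 + 35)*117 = -290*117 = -33930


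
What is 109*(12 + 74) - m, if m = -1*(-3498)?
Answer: 5876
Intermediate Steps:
m = 3498
109*(12 + 74) - m = 109*(12 + 74) - 1*3498 = 109*86 - 3498 = 9374 - 3498 = 5876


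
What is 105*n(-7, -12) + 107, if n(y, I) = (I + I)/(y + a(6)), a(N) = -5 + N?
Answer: 527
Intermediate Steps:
n(y, I) = 2*I/(1 + y) (n(y, I) = (I + I)/(y + (-5 + 6)) = (2*I)/(y + 1) = (2*I)/(1 + y) = 2*I/(1 + y))
105*n(-7, -12) + 107 = 105*(2*(-12)/(1 - 7)) + 107 = 105*(2*(-12)/(-6)) + 107 = 105*(2*(-12)*(-1/6)) + 107 = 105*4 + 107 = 420 + 107 = 527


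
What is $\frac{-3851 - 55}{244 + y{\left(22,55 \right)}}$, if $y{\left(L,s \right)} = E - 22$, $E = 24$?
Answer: $- \frac{651}{41} \approx -15.878$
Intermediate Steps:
$y{\left(L,s \right)} = 2$ ($y{\left(L,s \right)} = 24 - 22 = 2$)
$\frac{-3851 - 55}{244 + y{\left(22,55 \right)}} = \frac{-3851 - 55}{244 + 2} = - \frac{3906}{246} = \left(-3906\right) \frac{1}{246} = - \frac{651}{41}$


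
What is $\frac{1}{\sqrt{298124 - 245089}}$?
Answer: $\frac{\sqrt{53035}}{53035} \approx 0.0043423$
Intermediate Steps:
$\frac{1}{\sqrt{298124 - 245089}} = \frac{1}{\sqrt{53035}} = \frac{\sqrt{53035}}{53035}$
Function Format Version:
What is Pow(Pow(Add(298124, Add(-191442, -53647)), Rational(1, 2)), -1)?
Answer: Mul(Rational(1, 53035), Pow(53035, Rational(1, 2))) ≈ 0.0043423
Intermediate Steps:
Pow(Pow(Add(298124, Add(-191442, -53647)), Rational(1, 2)), -1) = Pow(Pow(Add(298124, -245089), Rational(1, 2)), -1) = Pow(Pow(53035, Rational(1, 2)), -1) = Mul(Rational(1, 53035), Pow(53035, Rational(1, 2)))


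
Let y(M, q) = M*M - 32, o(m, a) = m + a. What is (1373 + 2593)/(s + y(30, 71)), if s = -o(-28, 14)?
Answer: 661/147 ≈ 4.4966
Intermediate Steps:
o(m, a) = a + m
s = 14 (s = -(14 - 28) = -1*(-14) = 14)
y(M, q) = -32 + M² (y(M, q) = M² - 32 = -32 + M²)
(1373 + 2593)/(s + y(30, 71)) = (1373 + 2593)/(14 + (-32 + 30²)) = 3966/(14 + (-32 + 900)) = 3966/(14 + 868) = 3966/882 = 3966*(1/882) = 661/147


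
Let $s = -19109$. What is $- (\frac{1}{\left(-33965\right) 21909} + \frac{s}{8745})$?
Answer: $\frac{315994570998}{144611048285} \approx 2.1851$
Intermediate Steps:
$- (\frac{1}{\left(-33965\right) 21909} + \frac{s}{8745}) = - (\frac{1}{\left(-33965\right) 21909} - \frac{19109}{8745}) = - (\left(- \frac{1}{33965}\right) \frac{1}{21909} - \frac{19109}{8745}) = - (- \frac{1}{744139185} - \frac{19109}{8745}) = \left(-1\right) \left(- \frac{315994570998}{144611048285}\right) = \frac{315994570998}{144611048285}$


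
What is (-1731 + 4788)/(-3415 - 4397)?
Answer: -1019/2604 ≈ -0.39132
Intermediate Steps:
(-1731 + 4788)/(-3415 - 4397) = 3057/(-7812) = 3057*(-1/7812) = -1019/2604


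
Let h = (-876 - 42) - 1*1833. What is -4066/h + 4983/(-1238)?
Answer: -8674525/3405738 ≈ -2.5470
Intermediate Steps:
h = -2751 (h = -918 - 1833 = -2751)
-4066/h + 4983/(-1238) = -4066/(-2751) + 4983/(-1238) = -4066*(-1/2751) + 4983*(-1/1238) = 4066/2751 - 4983/1238 = -8674525/3405738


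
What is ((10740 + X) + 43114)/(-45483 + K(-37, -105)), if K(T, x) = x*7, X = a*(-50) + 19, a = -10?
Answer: -54373/46218 ≈ -1.1764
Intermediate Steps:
X = 519 (X = -10*(-50) + 19 = 500 + 19 = 519)
K(T, x) = 7*x
((10740 + X) + 43114)/(-45483 + K(-37, -105)) = ((10740 + 519) + 43114)/(-45483 + 7*(-105)) = (11259 + 43114)/(-45483 - 735) = 54373/(-46218) = 54373*(-1/46218) = -54373/46218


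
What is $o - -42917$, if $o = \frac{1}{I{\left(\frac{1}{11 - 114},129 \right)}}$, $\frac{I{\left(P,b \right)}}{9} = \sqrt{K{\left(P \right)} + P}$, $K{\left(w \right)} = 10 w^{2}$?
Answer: $42917 - \frac{103 i \sqrt{93}}{837} \approx 42917.0 - 1.1867 i$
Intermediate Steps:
$I{\left(P,b \right)} = 9 \sqrt{P + 10 P^{2}}$ ($I{\left(P,b \right)} = 9 \sqrt{10 P^{2} + P} = 9 \sqrt{P + 10 P^{2}}$)
$o = - \frac{103 i \sqrt{93}}{837}$ ($o = \frac{1}{9 \sqrt{\frac{1 + \frac{10}{11 - 114}}{11 - 114}}} = \frac{1}{9 \sqrt{\frac{1 + \frac{10}{-103}}{-103}}} = \frac{1}{9 \sqrt{- \frac{1 + 10 \left(- \frac{1}{103}\right)}{103}}} = \frac{1}{9 \sqrt{- \frac{1 - \frac{10}{103}}{103}}} = \frac{1}{9 \sqrt{\left(- \frac{1}{103}\right) \frac{93}{103}}} = \frac{1}{9 \sqrt{- \frac{93}{10609}}} = \frac{1}{9 \frac{i \sqrt{93}}{103}} = \frac{1}{\frac{9}{103} i \sqrt{93}} = - \frac{103 i \sqrt{93}}{837} \approx - 1.1867 i$)
$o - -42917 = - \frac{103 i \sqrt{93}}{837} - -42917 = - \frac{103 i \sqrt{93}}{837} + 42917 = 42917 - \frac{103 i \sqrt{93}}{837}$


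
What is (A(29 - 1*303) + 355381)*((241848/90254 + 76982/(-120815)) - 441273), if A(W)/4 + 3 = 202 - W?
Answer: -859533609343092594687/5452018505 ≈ -1.5765e+11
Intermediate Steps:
A(W) = 796 - 4*W (A(W) = -12 + 4*(202 - W) = -12 + (808 - 4*W) = 796 - 4*W)
(A(29 - 1*303) + 355381)*((241848/90254 + 76982/(-120815)) - 441273) = ((796 - 4*(29 - 1*303)) + 355381)*((241848/90254 + 76982/(-120815)) - 441273) = ((796 - 4*(29 - 303)) + 355381)*((241848*(1/90254) + 76982*(-1/120815)) - 441273) = ((796 - 4*(-274)) + 355381)*((120924/45127 - 76982/120815) - 441273) = ((796 + 1096) + 355381)*(11135466346/5452018505 - 441273) = (1892 + 355381)*(-2405817426290519/5452018505) = 357273*(-2405817426290519/5452018505) = -859533609343092594687/5452018505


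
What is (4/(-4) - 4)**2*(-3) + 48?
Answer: -27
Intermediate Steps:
(4/(-4) - 4)**2*(-3) + 48 = (4*(-1/4) - 4)**2*(-3) + 48 = (-1 - 4)**2*(-3) + 48 = (-5)**2*(-3) + 48 = 25*(-3) + 48 = -75 + 48 = -27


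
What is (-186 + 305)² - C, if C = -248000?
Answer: 262161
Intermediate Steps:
(-186 + 305)² - C = (-186 + 305)² - 1*(-248000) = 119² + 248000 = 14161 + 248000 = 262161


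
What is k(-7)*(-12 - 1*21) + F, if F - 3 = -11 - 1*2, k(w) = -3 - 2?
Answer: 155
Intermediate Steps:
k(w) = -5
F = -10 (F = 3 + (-11 - 1*2) = 3 + (-11 - 2) = 3 - 13 = -10)
k(-7)*(-12 - 1*21) + F = -5*(-12 - 1*21) - 10 = -5*(-12 - 21) - 10 = -5*(-33) - 10 = 165 - 10 = 155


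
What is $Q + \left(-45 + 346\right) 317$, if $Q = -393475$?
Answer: $-298058$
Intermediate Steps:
$Q + \left(-45 + 346\right) 317 = -393475 + \left(-45 + 346\right) 317 = -393475 + 301 \cdot 317 = -393475 + 95417 = -298058$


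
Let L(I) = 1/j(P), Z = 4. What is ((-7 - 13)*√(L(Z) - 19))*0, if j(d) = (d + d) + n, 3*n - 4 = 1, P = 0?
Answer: 0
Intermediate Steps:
n = 5/3 (n = 4/3 + (⅓)*1 = 4/3 + ⅓ = 5/3 ≈ 1.6667)
j(d) = 5/3 + 2*d (j(d) = (d + d) + 5/3 = 2*d + 5/3 = 5/3 + 2*d)
L(I) = ⅗ (L(I) = 1/(5/3 + 2*0) = 1/(5/3 + 0) = 1/(5/3) = ⅗)
((-7 - 13)*√(L(Z) - 19))*0 = ((-7 - 13)*√(⅗ - 19))*0 = -8*I*√115*0 = 0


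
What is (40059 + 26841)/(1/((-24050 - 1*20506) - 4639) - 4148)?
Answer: -1097048500/68020287 ≈ -16.128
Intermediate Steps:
(40059 + 26841)/(1/((-24050 - 1*20506) - 4639) - 4148) = 66900/(1/((-24050 - 20506) - 4639) - 4148) = 66900/(1/(-44556 - 4639) - 4148) = 66900/(1/(-49195) - 4148) = 66900/(-1/49195 - 4148) = 66900/(-204060861/49195) = 66900*(-49195/204060861) = -1097048500/68020287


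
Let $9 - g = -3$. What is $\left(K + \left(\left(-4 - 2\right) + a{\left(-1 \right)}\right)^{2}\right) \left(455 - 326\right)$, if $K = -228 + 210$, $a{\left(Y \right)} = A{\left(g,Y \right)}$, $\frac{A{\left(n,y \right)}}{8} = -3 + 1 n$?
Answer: $559602$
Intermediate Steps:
$g = 12$ ($g = 9 - -3 = 9 + 3 = 12$)
$A{\left(n,y \right)} = -24 + 8 n$ ($A{\left(n,y \right)} = 8 \left(-3 + 1 n\right) = 8 \left(-3 + n\right) = -24 + 8 n$)
$a{\left(Y \right)} = 72$ ($a{\left(Y \right)} = -24 + 8 \cdot 12 = -24 + 96 = 72$)
$K = -18$
$\left(K + \left(\left(-4 - 2\right) + a{\left(-1 \right)}\right)^{2}\right) \left(455 - 326\right) = \left(-18 + \left(\left(-4 - 2\right) + 72\right)^{2}\right) \left(455 - 326\right) = \left(-18 + \left(\left(-4 - 2\right) + 72\right)^{2}\right) 129 = \left(-18 + \left(-6 + 72\right)^{2}\right) 129 = \left(-18 + 66^{2}\right) 129 = \left(-18 + 4356\right) 129 = 4338 \cdot 129 = 559602$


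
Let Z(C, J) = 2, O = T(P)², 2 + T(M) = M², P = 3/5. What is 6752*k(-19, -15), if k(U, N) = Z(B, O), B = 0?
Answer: 13504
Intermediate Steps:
P = ⅗ (P = 3*(⅕) = ⅗ ≈ 0.60000)
T(M) = -2 + M²
O = 1681/625 (O = (-2 + (⅗)²)² = (-2 + 9/25)² = (-41/25)² = 1681/625 ≈ 2.6896)
k(U, N) = 2
6752*k(-19, -15) = 6752*2 = 13504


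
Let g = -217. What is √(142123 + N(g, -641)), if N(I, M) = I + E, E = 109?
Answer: √142015 ≈ 376.85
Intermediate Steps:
N(I, M) = 109 + I (N(I, M) = I + 109 = 109 + I)
√(142123 + N(g, -641)) = √(142123 + (109 - 217)) = √(142123 - 108) = √142015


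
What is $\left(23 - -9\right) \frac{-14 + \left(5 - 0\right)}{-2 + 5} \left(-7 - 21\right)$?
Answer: $2688$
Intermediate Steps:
$\left(23 - -9\right) \frac{-14 + \left(5 - 0\right)}{-2 + 5} \left(-7 - 21\right) = \left(23 + 9\right) \frac{-14 + \left(5 + 0\right)}{3} \left(-28\right) = 32 \left(-14 + 5\right) \frac{1}{3} \left(-28\right) = 32 \left(\left(-9\right) \frac{1}{3}\right) \left(-28\right) = 32 \left(-3\right) \left(-28\right) = \left(-96\right) \left(-28\right) = 2688$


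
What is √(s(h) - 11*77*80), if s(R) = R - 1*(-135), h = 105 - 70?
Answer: 3*I*√7510 ≈ 259.98*I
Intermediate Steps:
h = 35
s(R) = 135 + R (s(R) = R + 135 = 135 + R)
√(s(h) - 11*77*80) = √((135 + 35) - 11*77*80) = √(170 - 847*80) = √(170 - 67760) = √(-67590) = 3*I*√7510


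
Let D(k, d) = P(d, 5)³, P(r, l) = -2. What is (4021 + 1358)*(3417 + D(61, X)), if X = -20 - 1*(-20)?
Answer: 18337011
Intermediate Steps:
X = 0 (X = -20 + 20 = 0)
D(k, d) = -8 (D(k, d) = (-2)³ = -8)
(4021 + 1358)*(3417 + D(61, X)) = (4021 + 1358)*(3417 - 8) = 5379*3409 = 18337011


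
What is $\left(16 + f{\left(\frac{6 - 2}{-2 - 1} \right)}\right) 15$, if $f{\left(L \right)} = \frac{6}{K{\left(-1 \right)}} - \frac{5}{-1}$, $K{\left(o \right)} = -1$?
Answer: $225$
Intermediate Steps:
$f{\left(L \right)} = -1$ ($f{\left(L \right)} = \frac{6}{-1} - \frac{5}{-1} = 6 \left(-1\right) - -5 = -6 + 5 = -1$)
$\left(16 + f{\left(\frac{6 - 2}{-2 - 1} \right)}\right) 15 = \left(16 - 1\right) 15 = 15 \cdot 15 = 225$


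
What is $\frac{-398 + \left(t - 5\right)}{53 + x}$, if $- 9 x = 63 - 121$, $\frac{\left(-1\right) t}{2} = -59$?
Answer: $- \frac{513}{107} \approx -4.7944$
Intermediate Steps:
$t = 118$ ($t = \left(-2\right) \left(-59\right) = 118$)
$x = \frac{58}{9}$ ($x = - \frac{63 - 121}{9} = \left(- \frac{1}{9}\right) \left(-58\right) = \frac{58}{9} \approx 6.4444$)
$\frac{-398 + \left(t - 5\right)}{53 + x} = \frac{-398 + \left(118 - 5\right)}{53 + \frac{58}{9}} = \frac{-398 + 113}{\frac{535}{9}} = \left(-285\right) \frac{9}{535} = - \frac{513}{107}$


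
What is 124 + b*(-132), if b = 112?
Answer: -14660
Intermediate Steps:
124 + b*(-132) = 124 + 112*(-132) = 124 - 14784 = -14660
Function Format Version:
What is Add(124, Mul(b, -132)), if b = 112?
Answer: -14660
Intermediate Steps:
Add(124, Mul(b, -132)) = Add(124, Mul(112, -132)) = Add(124, -14784) = -14660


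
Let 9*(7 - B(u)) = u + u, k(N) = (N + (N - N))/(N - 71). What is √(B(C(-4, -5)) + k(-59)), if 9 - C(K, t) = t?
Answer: √660530/390 ≈ 2.0839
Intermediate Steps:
k(N) = N/(-71 + N) (k(N) = (N + 0)/(-71 + N) = N/(-71 + N))
C(K, t) = 9 - t
B(u) = 7 - 2*u/9 (B(u) = 7 - (u + u)/9 = 7 - 2*u/9)
√(B(C(-4, -5)) + k(-59)) = √((7 - 2*(9 - 1*(-5))/9) - 59/(-71 - 59)) = √((7 - 2*(9 + 5)/9) - 59/(-130)) = √((7 - 2/9*14) - 59*(-1/130)) = √((7 - 28/9) + 59/130) = √(35/9 + 59/130) = √(5081/1170) = √660530/390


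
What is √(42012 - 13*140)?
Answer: 16*√157 ≈ 200.48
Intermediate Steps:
√(42012 - 13*140) = √(42012 - 1820) = √40192 = 16*√157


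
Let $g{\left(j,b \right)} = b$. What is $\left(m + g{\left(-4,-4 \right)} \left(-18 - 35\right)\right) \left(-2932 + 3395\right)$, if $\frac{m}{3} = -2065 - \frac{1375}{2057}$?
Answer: $- \frac{518187748}{187} \approx -2.7711 \cdot 10^{6}$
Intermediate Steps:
$m = - \frac{1158840}{187}$ ($m = 3 \left(-2065 - \frac{1375}{2057}\right) = 3 \left(-2065 - \frac{125}{187}\right) = 3 \left(- \frac{386280}{187}\right) = - \frac{1158840}{187} \approx -6197.0$)
$\left(m + g{\left(-4,-4 \right)} \left(-18 - 35\right)\right) \left(-2932 + 3395\right) = \left(- \frac{1158840}{187} - 4 \left(-18 - 35\right)\right) \left(-2932 + 3395\right) = \left(- \frac{1158840}{187} - -212\right) 463 = \left(- \frac{1158840}{187} + 212\right) 463 = \left(- \frac{1119196}{187}\right) 463 = - \frac{518187748}{187}$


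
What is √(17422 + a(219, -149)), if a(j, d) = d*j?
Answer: I*√15209 ≈ 123.32*I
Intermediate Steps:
√(17422 + a(219, -149)) = √(17422 - 149*219) = √(17422 - 32631) = √(-15209) = I*√15209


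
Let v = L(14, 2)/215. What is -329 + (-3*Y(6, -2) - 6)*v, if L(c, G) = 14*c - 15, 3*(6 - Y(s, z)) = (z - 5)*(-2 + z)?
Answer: -70011/215 ≈ -325.63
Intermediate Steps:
Y(s, z) = 6 - (-5 + z)*(-2 + z)/3 (Y(s, z) = 6 - (z - 5)*(-2 + z)/3 = 6 - (-5 + z)*(-2 + z)/3)
L(c, G) = -15 + 14*c
v = 181/215 (v = (-15 + 14*14)/215 = (-15 + 196)*(1/215) = 181*(1/215) = 181/215 ≈ 0.84186)
-329 + (-3*Y(6, -2) - 6)*v = -329 + (-3*(8/3 - ⅓*(-2)² + (7/3)*(-2)) - 6)*(181/215) = -329 + (-3*(8/3 - ⅓*4 - 14/3) - 6)*(181/215) = -329 + (-3*(8/3 - 4/3 - 14/3) - 6)*(181/215) = -329 + (-3*(-10/3) - 6)*(181/215) = -329 + (10 - 6)*(181/215) = -329 + 4*(181/215) = -329 + 724/215 = -70011/215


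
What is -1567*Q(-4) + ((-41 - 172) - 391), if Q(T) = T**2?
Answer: -25676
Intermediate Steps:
-1567*Q(-4) + ((-41 - 172) - 391) = -1567*(-4)**2 + ((-41 - 172) - 391) = -1567*16 + (-213 - 391) = -25072 - 604 = -25676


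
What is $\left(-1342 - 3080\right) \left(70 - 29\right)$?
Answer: $-181302$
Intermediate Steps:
$\left(-1342 - 3080\right) \left(70 - 29\right) = - 4422 \left(70 - 29\right) = \left(-4422\right) 41 = -181302$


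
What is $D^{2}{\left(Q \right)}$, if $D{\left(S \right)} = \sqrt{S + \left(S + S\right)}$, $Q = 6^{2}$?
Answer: $108$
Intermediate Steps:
$Q = 36$
$D{\left(S \right)} = \sqrt{3} \sqrt{S}$ ($D{\left(S \right)} = \sqrt{S + 2 S} = \sqrt{3 S} = \sqrt{3} \sqrt{S}$)
$D^{2}{\left(Q \right)} = \left(\sqrt{3} \sqrt{36}\right)^{2} = \left(\sqrt{3} \cdot 6\right)^{2} = \left(6 \sqrt{3}\right)^{2} = 108$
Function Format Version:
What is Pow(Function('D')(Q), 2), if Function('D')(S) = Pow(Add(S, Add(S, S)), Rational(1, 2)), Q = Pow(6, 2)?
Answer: 108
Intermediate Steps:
Q = 36
Function('D')(S) = Mul(Pow(3, Rational(1, 2)), Pow(S, Rational(1, 2))) (Function('D')(S) = Pow(Add(S, Mul(2, S)), Rational(1, 2)) = Pow(Mul(3, S), Rational(1, 2)) = Mul(Pow(3, Rational(1, 2)), Pow(S, Rational(1, 2))))
Pow(Function('D')(Q), 2) = Pow(Mul(Pow(3, Rational(1, 2)), Pow(36, Rational(1, 2))), 2) = Pow(Mul(Pow(3, Rational(1, 2)), 6), 2) = Pow(Mul(6, Pow(3, Rational(1, 2))), 2) = 108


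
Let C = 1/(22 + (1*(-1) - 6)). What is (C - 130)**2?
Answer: 3798601/225 ≈ 16883.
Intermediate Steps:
C = 1/15 (C = 1/(22 + (-1 - 6)) = 1/(22 - 7) = 1/15 ≈ 0.066667)
(C - 130)**2 = (1/15 - 130)**2 = (-1949/15)**2 = 3798601/225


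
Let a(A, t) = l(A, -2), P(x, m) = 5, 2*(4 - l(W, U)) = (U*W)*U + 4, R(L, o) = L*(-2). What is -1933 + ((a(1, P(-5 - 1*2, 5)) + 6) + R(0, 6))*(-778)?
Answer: -6601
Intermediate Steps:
R(L, o) = -2*L
l(W, U) = 2 - W*U²/2 (l(W, U) = 4 - ((U*W)*U + 4)/2 = 4 - (W*U² + 4)/2 = 4 - (4 + W*U²)/2 = 4 + (-2 - W*U²/2) = 2 - W*U²/2)
a(A, t) = 2 - 2*A (a(A, t) = 2 - ½*A*(-2)² = 2 - ½*A*4 = 2 - 2*A)
-1933 + ((a(1, P(-5 - 1*2, 5)) + 6) + R(0, 6))*(-778) = -1933 + (((2 - 2*1) + 6) - 2*0)*(-778) = -1933 + (((2 - 2) + 6) + 0)*(-778) = -1933 + ((0 + 6) + 0)*(-778) = -1933 + (6 + 0)*(-778) = -1933 + 6*(-778) = -1933 - 4668 = -6601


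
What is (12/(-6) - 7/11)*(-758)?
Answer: 21982/11 ≈ 1998.4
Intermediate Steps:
(12/(-6) - 7/11)*(-758) = (12*(-⅙) - 7*1/11)*(-758) = (-2 - 7/11)*(-758) = -29/11*(-758) = 21982/11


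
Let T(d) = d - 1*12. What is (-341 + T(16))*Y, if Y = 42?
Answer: -14154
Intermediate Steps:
T(d) = -12 + d (T(d) = d - 12 = -12 + d)
(-341 + T(16))*Y = (-341 + (-12 + 16))*42 = (-341 + 4)*42 = -337*42 = -14154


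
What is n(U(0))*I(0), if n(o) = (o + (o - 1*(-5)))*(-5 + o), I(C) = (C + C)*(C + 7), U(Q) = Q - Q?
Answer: 0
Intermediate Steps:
U(Q) = 0
I(C) = 2*C*(7 + C) (I(C) = (2*C)*(7 + C) = 2*C*(7 + C))
n(o) = (-5 + o)*(5 + 2*o) (n(o) = (o + (o + 5))*(-5 + o) = (o + (5 + o))*(-5 + o) = (5 + 2*o)*(-5 + o) = (-5 + o)*(5 + 2*o))
n(U(0))*I(0) = (-25 - 5*0 + 2*0²)*(2*0*(7 + 0)) = (-25 + 0 + 2*0)*(2*0*7) = (-25 + 0 + 0)*0 = -25*0 = 0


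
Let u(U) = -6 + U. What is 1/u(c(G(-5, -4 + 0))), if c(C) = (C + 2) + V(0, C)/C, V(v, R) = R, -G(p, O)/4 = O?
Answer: 1/13 ≈ 0.076923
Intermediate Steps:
G(p, O) = -4*O
c(C) = 3 + C (c(C) = (C + 2) + C/C = (2 + C) + 1 = 3 + C)
1/u(c(G(-5, -4 + 0))) = 1/(-6 + (3 - 4*(-4 + 0))) = 1/(-6 + (3 - 4*(-4))) = 1/(-6 + (3 + 16)) = 1/(-6 + 19) = 1/13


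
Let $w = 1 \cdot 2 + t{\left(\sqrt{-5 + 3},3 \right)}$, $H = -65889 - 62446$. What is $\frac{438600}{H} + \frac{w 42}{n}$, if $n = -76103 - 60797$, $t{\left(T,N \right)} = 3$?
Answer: $- \frac{1201425807}{351381230} \approx -3.4192$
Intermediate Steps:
$n = -136900$ ($n = -76103 - 60797 = -136900$)
$H = -128335$
$w = 5$ ($w = 1 \cdot 2 + 3 = 2 + 3 = 5$)
$\frac{438600}{H} + \frac{w 42}{n} = \frac{438600}{-128335} + \frac{5 \cdot 42}{-136900} = 438600 \left(- \frac{1}{128335}\right) + 210 \left(- \frac{1}{136900}\right) = - \frac{87720}{25667} - \frac{21}{13690} = - \frac{1201425807}{351381230}$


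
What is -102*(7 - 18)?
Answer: 1122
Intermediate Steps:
-102*(7 - 18) = -102*(-11) = -34*(-33) = 1122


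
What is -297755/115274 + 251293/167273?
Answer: -20838822833/19282227802 ≈ -1.0807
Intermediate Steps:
-297755/115274 + 251293/167273 = -20838822833/19282227802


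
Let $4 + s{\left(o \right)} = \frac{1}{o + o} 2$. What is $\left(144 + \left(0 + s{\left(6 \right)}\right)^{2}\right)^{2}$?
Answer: $\frac{32638369}{1296} \approx 25184.0$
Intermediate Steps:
$s{\left(o \right)} = -4 + \frac{1}{o}$ ($s{\left(o \right)} = -4 + \frac{1}{o + o} 2 = -4 + \frac{1}{2 o} 2 = -4 + \frac{1}{o}$)
$\left(144 + \left(0 + s{\left(6 \right)}\right)^{2}\right)^{2} = \left(144 + \left(0 - \left(4 - \frac{1}{6}\right)\right)^{2}\right)^{2} = \left(144 + \left(0 + \left(-4 + \frac{1}{6}\right)\right)^{2}\right)^{2} = \left(144 + \left(0 - \frac{23}{6}\right)^{2}\right)^{2} = \left(144 + \left(- \frac{23}{6}\right)^{2}\right)^{2} = \left(144 + \frac{529}{36}\right)^{2} = \left(\frac{5713}{36}\right)^{2} = \frac{32638369}{1296}$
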